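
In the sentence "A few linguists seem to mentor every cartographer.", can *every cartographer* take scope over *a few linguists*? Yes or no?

Yes

The matrix predicate is a raising verb, whose infinitival complement is not a scope island — *every cartographer* can QR into the matrix clause.
With no island boundary between them, the object can take inverse scope over the subject via ordinary QR within the clause.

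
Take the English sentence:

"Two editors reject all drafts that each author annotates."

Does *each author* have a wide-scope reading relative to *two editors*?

No

*each author* is embedded in the relative clause *that each author annotates* modifying *all drafts*.
Relative clauses are scope islands: a quantifier cannot QR out of a relative clause to take scope in the matrix clause.
*each author* is confined to the island and cannot take scope over *two editors*.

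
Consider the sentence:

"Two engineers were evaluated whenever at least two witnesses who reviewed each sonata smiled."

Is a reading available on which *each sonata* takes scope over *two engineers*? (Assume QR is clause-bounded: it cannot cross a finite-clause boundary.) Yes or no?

No

*each sonata* is embedded in the relative clause *who reviewed each sonata*, which is itself inside the adjunct *whenever at least two witnesses who reviewed each sonata smiled*.
Both the relative clause and the enclosing adjunct are scope islands; QR cannot cross either.
So the wide-scope reading for *each sonata* is blocked.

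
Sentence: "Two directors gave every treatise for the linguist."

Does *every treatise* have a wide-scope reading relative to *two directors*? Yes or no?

Yes

*every treatise* is the matrix object and *two directors* the matrix subject; the two are clausemates.
With no island boundary between them, the object can take inverse scope over the subject via ordinary QR within the clause.
The sentence is scopally ambiguous between *two directors* > *every treatise* and *every treatise* > *two directors*.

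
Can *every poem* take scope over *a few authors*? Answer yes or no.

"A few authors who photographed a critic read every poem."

*every poem* sits in the matrix clause, not in the relative clause on *a few authors*.
Clause-internal QR can adjoin the lower DP above the subject, yielding the inverse reading.
The sentence is scopally ambiguous between *a few authors* > *every poem* and *every poem* > *a few authors*.

Yes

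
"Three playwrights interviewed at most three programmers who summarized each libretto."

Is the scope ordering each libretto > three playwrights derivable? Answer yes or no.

The DP *each libretto* is contained in the relative clause *who summarized each libretto* modifying *at most three programmers*.
The relative clause forms an island for QR, so the quantifier is confined to the head noun's restrictor.
*each libretto* > *three playwrights* would require crossing that boundary, which is illicit.

No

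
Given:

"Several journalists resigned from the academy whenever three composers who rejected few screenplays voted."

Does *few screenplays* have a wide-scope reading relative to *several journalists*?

No

Structurally, *few screenplays* is inside the relative clause *who rejected few screenplays*, which is itself inside the adjunct *whenever three composers who rejected few screenplays voted*.
Even if one barrier were somehow void, the other would still block QR.
*few screenplays* is confined to the island and cannot take scope over *several journalists*.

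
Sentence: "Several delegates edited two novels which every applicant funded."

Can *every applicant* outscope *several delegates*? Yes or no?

The target quantifier *every applicant* is part of the relative clause *which every applicant funded* modifying *two novels*.
The relative clause forms an island for QR, so the quantifier is confined to the head noun's restrictor.
Hence only narrow scope for *every applicant* (under *several delegates*) survives.

No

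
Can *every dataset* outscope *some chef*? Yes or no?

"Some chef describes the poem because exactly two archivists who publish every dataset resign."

The DP *every dataset* is contained in the relative clause *who publish every dataset*, which is itself inside the adjunct *because exactly two archivists who publish every dataset resign*.
Two island boundaries intervene — the relative clause and the adjunct. Either alone would block QR.
Hence only narrow scope for *every dataset* (under *some chef*) survives.

No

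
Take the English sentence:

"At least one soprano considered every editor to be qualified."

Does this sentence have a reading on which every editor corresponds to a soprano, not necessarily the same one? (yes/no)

Yes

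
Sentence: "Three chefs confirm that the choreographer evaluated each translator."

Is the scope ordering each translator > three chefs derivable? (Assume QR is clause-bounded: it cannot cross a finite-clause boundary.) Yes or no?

*each translator* occurs within the finite complement clause *that the choreographer evaluated each translator*.
With QR restricted to its own tensed clause, the embedded quantifier cannot reach a matrix scope position.
There is no licit LF on which *each translator* c-commands *three chefs*.

No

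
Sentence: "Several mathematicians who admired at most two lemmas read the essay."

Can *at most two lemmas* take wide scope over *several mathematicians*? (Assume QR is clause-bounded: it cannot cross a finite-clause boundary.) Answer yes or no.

No

The target quantifier *at most two lemmas* is part of the relative clause *who admired at most two lemmas*.
A relative clause is a scope island — quantifier raising cannot cross its boundary.
Hence only narrow scope for *at most two lemmas* (under *several mathematicians*) survives.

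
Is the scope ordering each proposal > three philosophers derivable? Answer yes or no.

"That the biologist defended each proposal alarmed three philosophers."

*each proposal* sits inside the sentential subject *that the biologist defended each proposal*.
Sentential subjects are islands: a quantifier inside the subject clause cannot raise over the matrix predicate.
There is no licit LF on which *each proposal* c-commands *three philosophers*.

No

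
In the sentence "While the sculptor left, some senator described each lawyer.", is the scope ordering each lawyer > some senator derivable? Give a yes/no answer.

Yes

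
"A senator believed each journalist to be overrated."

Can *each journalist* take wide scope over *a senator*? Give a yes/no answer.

*each journalist* is the subject of an ECM infinitive — the infinitival complement of an ECM verb is not a scope island, so *each journalist* can raise into the matrix clause.
With no island boundary between them, the object can take inverse scope over the subject via ordinary QR within the clause.
Both orderings are possible: *a senator* > *each journalist* and *each journalist* > *a senator*.

Yes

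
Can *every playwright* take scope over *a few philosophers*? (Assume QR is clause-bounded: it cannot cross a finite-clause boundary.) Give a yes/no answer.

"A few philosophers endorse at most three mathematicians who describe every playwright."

No

The DP *every playwright* is contained in the relative clause *who describe every playwright* modifying *at most three mathematicians*.
Relative clauses block scope extraction: QR cannot target a position outside the modified NP.
There is no licit LF on which *every playwright* c-commands *a few philosophers*.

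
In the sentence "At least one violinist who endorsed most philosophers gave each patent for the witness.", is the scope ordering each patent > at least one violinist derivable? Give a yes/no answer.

Yes

The RC *who endorsed most philosophers* is an island, but *each patent* is not inside it — it is the matrix object, a clausemate of *at least one violinist*.
Nothing blocks QR of the lower DP to a position above the higher one, so inverse scope is available.
The sentence is scopally ambiguous between *at least one violinist* > *each patent* and *each patent* > *at least one violinist*.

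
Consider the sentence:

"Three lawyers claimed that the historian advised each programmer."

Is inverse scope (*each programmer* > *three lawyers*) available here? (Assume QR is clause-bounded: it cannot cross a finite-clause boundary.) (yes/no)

*each programmer* occurs within the finite complement clause *that the historian advised each programmer*.
Given the clause-boundedness assumption, QR cannot cross the finite CP into the matrix.
Hence only narrow scope for *each programmer* (under *three lawyers*) survives.

No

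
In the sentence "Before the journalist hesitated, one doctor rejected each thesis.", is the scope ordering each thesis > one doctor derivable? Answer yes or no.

Neither queried DP is inside the adjunct, so the adjunct-island constraint does not apply.
No island intervenes, so both surface and inverse scope are derivable.

Yes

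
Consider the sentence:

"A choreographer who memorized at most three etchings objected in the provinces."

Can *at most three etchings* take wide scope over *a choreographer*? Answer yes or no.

No

The DP *at most three etchings* is contained in the relative clause *who memorized at most three etchings*.
Relative clauses are scope islands: a quantifier cannot QR out of a relative clause to take scope in the matrix clause.
*at most three etchings* > *a choreographer* would require crossing that boundary, which is illicit.
(Only the surface reading survives: one fixed choreographer with respect to all the relevant etchings.)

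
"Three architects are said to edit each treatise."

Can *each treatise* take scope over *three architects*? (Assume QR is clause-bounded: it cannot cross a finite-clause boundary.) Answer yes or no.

The matrix predicate is a raising verb, whose infinitival complement is not a scope island — *each treatise* can QR into the matrix clause.
No island intervenes, so both surface and inverse scope are derivable.

Yes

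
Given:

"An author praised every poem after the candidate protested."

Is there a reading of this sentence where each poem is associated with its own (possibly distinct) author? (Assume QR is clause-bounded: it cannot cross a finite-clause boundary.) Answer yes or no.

Yes

The paraphrase describes the scope ordering *every poem* > *an author*.
Although there is an adjunct clause, *every poem* is in the main clause, not inside the adjunct.
Ordinary QR to a clause-peripheral position gives the wide-scope LF for the lower DP.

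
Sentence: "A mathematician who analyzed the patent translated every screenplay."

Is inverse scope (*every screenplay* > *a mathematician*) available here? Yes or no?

The relative clause *who analyzed the patent* modifies *a mathematician*, but *every screenplay* is not inside that relative clause — it is an argument of the matrix verb.
Nothing blocks QR of the lower DP to a position above the higher one, so inverse scope is available.
So *every screenplay* > *a mathematician* is among the available readings.

Yes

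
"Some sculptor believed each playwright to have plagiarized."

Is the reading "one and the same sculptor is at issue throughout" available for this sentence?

Yes

That reading corresponds to *some sculptor* > *each playwright*.
That is the surface-scope ordering, which is always one of the available readings — island constraints only ever restrict inverse scope.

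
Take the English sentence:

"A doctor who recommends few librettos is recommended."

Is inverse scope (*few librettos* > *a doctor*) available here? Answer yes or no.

The DP *few librettos* is contained in the relative clause *who recommends few librettos*.
QR out of a relative clause is ruled out by the relative-clause island constraint.
*few librettos* is confined to the island and cannot take scope over *a doctor*.

No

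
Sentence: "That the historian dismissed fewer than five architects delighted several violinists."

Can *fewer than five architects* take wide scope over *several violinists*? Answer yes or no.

No

The DP *fewer than five architects* is contained in the sentential subject *that the historian dismissed fewer than five architects*.
The subject-island constraint blocks QR out of a clausal subject.
There is no licit LF on which *fewer than five architects* c-commands *several violinists*.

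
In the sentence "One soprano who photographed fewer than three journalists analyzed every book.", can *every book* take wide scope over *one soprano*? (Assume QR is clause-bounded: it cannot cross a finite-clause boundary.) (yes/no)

Yes

The RC *who photographed fewer than three journalists* is an island, but *every book* is not inside it — it is the matrix object, a clausemate of *one soprano*.
Since no island is crossed, the inverse ordering is licensed alongside surface scope.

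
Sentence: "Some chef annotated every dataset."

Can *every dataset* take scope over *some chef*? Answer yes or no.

Yes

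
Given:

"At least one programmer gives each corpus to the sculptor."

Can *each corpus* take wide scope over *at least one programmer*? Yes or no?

Yes

*each corpus* is the matrix object and *at least one programmer* the matrix subject; the two are clausemates.
Since no island is crossed, the inverse ordering is licensed alongside surface scope.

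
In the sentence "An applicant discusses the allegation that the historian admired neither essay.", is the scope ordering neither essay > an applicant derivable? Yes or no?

No

The DP *neither essay* is contained in the complex NP *the allegation that the historian admired neither essay*.
The complex NP is opaque for QR — the quantifier is frozen inside the noun's complement.
Hence only narrow scope for *neither essay* (under *an applicant*) survives.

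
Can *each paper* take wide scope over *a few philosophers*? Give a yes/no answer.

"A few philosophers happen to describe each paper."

Yes

Raising constructions are monoclausal for scope purposes; *each paper* is not separated from *a few philosophers* by any island.
Nothing blocks QR of the lower DP to a position above the higher one, so inverse scope is available.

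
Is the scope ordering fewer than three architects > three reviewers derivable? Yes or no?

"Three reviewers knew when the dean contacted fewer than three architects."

No

Structurally, *fewer than three architects* is inside the embedded question *when the dean contacted fewer than three architects*.
QR across an interrogative CP boundary is ruled out as a wh-island violation.
*fewer than three architects* is confined to the island and cannot take scope over *three reviewers*.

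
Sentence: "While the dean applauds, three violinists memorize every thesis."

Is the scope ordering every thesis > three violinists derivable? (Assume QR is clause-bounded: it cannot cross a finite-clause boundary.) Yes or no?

Yes

Neither queried DP is inside the adjunct, so the adjunct-island constraint does not apply.
QR within a single clause is free, so the lower quantifier may take scope over the higher one.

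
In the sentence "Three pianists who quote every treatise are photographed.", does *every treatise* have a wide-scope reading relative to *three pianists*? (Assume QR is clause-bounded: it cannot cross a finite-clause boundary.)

No

*every treatise* occurs within the relative clause *who quote every treatise*.
Quantifiers inside a relative clause are trapped there; the RC boundary blocks QR.
*every treatise* > *three pianists* would require crossing that boundary, which is illicit.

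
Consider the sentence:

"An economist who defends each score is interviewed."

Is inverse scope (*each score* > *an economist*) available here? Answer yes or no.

Structurally, *each score* is inside the relative clause *who defends each score*.
The relative clause forms an island for QR, so the quantifier is confined to the head noun's restrictor.
Hence only narrow scope for *each score* (under *an economist*) survives.

No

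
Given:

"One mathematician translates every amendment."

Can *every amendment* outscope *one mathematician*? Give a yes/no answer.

Yes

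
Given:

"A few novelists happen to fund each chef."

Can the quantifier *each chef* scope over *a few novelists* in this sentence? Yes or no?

*each chef* is the object of the infinitival complement of a raising predicate; raising infinitives are transparent for QR, so the two DPs are in effect clausemates.
No island intervenes, so both surface and inverse scope are derivable.

Yes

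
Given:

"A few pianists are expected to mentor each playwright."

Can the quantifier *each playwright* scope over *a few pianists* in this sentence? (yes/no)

Yes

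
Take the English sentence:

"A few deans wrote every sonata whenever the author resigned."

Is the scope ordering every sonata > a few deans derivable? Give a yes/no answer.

Yes

Neither queried DP is inside the adjunct, so the adjunct-island constraint does not apply.
QR within a single clause is free, so the lower quantifier may take scope over the higher one.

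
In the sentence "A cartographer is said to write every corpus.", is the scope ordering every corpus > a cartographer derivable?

Yes

*every corpus* is inside a raising infinitive, which is transparent to QR (no CP barrier), so it behaves as a matrix argument.
No island intervenes, so both surface and inverse scope are derivable.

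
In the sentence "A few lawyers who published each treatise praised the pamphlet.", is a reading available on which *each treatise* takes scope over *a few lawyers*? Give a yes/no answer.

No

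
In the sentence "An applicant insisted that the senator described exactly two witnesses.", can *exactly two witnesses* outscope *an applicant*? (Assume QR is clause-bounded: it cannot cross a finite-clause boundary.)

No

Structurally, *exactly two witnesses* is inside the finite complement clause *that the senator described exactly two witnesses*.
Under clause-bounded QR, a quantifier in an embedded finite clause cannot raise into the matrix clause.
*exactly two witnesses* > *an applicant* would require crossing that boundary, which is illicit.
(Only the surface reading survives: one fixed applicant with respect to all the relevant witnesses.)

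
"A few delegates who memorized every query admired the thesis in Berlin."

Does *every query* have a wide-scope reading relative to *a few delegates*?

No

The DP *every query* is contained in the relative clause *who memorized every query*.
Relative clauses block scope extraction: QR cannot target a position outside the modified NP.
The inverse ordering *every query* > *a few delegates* is therefore underivable.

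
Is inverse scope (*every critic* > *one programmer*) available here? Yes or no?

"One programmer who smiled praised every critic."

*every critic* is a matrix argument; only *one programmer* is modified by the relative clause *who smiled*, so the RC island is irrelevant to the target quantifier.
QR within a single clause is free, so the lower quantifier may take scope over the higher one.

Yes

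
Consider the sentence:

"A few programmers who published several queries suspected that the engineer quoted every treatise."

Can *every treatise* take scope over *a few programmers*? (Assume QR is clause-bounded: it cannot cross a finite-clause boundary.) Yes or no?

No

*every treatise* occurs within the finite complement clause *that the engineer quoted every treatise*.
Finite CP is the ceiling for QR here, by assumption.
*every treatise* is confined to the island and cannot take scope over *a few programmers*.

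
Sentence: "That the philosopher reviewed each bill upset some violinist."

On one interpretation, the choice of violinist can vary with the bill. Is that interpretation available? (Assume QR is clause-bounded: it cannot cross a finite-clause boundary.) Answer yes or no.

The paraphrase describes the scope ordering *each bill* > *some violinist*.
*each bill* sits inside the sentential subject *that the philosopher reviewed each bill*.
Subjects — clausal subjects included — are islands for extraction, and QR is no exception.
So the wide-scope reading for *each bill* is blocked.

No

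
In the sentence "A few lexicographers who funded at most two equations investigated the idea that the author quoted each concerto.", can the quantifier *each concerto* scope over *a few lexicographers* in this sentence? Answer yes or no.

No

The DP *each concerto* is contained in the complex NP *the idea that the author quoted each concerto*.
Since the clause is the complement of a nominal head, the CNPC blocks scope extraction.
So *each concerto* cannot raise high enough to outscope *a few lexicographers*; only the surface ordering *a few lexicographers* > *each concerto* is available.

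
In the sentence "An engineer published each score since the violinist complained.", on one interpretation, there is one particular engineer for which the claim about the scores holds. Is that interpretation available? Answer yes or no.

The described interpretation is the *an engineer* > *each score* scoping.
That is the surface-scope ordering, which is always one of the available readings — island constraints only ever restrict inverse scope.

Yes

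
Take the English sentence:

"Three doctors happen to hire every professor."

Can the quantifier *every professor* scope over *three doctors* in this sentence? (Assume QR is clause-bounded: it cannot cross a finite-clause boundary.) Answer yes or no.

*every professor* is the object of the infinitival complement of a raising predicate; raising infinitives are transparent for QR, so the two DPs are in effect clausemates.
Ordinary QR to a clause-peripheral position gives the wide-scope LF for the lower DP.
The sentence is scopally ambiguous between *three doctors* > *every professor* and *every professor* > *three doctors*.

Yes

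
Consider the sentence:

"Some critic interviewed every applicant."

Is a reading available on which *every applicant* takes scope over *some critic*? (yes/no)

Yes

*every applicant* and *some critic* are in the same minimal clause.
No island intervenes, so both surface and inverse scope are derivable.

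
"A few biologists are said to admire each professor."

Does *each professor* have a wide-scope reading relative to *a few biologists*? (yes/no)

Raising constructions are monoclausal for scope purposes; *each professor* is not separated from *a few biologists* by any island.
Clause-internal QR can adjoin the lower DP above the subject, yielding the inverse reading.

Yes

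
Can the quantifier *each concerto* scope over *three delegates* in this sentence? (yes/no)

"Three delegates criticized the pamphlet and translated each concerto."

No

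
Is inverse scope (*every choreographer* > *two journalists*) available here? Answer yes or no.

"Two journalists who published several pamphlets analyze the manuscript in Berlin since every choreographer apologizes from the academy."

No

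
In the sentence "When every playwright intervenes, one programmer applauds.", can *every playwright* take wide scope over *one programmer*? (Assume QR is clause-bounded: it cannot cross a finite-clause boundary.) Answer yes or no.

No

The target quantifier *every playwright* is part of the adjunct clause *when every playwright intervenes*.
The adjunct-island constraint bars QR out of an adverbial clause.
So the wide-scope reading for *every playwright* is blocked.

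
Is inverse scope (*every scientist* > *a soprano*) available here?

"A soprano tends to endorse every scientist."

Yes

Raising constructions are monoclausal for scope purposes; *every scientist* is not separated from *a soprano* by any island.
Nothing blocks QR of the lower DP to a position above the higher one, so inverse scope is available.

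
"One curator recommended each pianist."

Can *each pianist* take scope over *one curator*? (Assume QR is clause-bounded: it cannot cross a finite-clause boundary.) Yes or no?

Yes

Both DPs are arguments of the same predicate; there is no clause or island boundary between them.
Clause-internal QR can adjoin the lower DP above the subject, yielding the inverse reading.
Both orderings are possible: *one curator* > *each pianist* and *each pianist* > *one curator*.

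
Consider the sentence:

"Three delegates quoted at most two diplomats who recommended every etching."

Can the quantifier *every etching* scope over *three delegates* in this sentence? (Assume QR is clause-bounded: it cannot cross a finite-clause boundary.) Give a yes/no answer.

No

The target quantifier *every etching* is part of the relative clause *who recommended every etching* modifying *at most two diplomats*.
A relative clause is a scope island — quantifier raising cannot cross its boundary.
So the wide-scope reading for *every etching* is blocked.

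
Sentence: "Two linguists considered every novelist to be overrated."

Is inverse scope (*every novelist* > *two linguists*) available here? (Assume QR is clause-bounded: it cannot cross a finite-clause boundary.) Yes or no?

Yes

The ECM infinitive is scope-transparent — *every novelist* is free to raise above *two linguists*.
QR within a single clause is free, so the lower quantifier may take scope over the higher one.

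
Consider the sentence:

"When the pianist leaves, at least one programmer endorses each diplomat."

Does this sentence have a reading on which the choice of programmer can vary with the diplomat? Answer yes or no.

Yes

The described interpretation is the *each diplomat* > *at least one programmer* scoping.
The adjunct clause does not contain *each diplomat*, which is the matrix object.
With no island boundary between them, the object can take inverse scope over the subject via ordinary QR within the clause.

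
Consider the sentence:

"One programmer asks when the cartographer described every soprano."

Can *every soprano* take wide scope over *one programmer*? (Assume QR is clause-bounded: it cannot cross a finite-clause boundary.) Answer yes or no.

No

Structurally, *every soprano* is inside the embedded question *when the cartographer described every soprano*.
Embedded wh-clauses are opaque for QR, so the quantifier stays inside the question.
So *every soprano* cannot raise to a position above *one programmer*.
(Only the surface reading survives: one fixed programmer with respect to all the relevant sopranos.)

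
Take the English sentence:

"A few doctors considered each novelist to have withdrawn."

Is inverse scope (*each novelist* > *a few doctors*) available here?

Yes

The ECM infinitive is scope-transparent — *each novelist* is free to raise above *a few doctors*.
Nothing blocks QR of the lower DP to a position above the higher one, so inverse scope is available.
So *each novelist* > *a few doctors* is among the available readings.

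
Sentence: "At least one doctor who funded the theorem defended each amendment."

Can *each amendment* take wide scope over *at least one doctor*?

Yes

*each amendment* is a matrix argument; only *at least one doctor* is modified by the relative clause *who funded the theorem*, so the RC island is irrelevant to the target quantifier.
With no island boundary between them, the object can take inverse scope over the subject via ordinary QR within the clause.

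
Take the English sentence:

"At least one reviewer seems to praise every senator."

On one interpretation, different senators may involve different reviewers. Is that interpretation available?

The paraphrase describes the scope ordering *every senator* > *at least one reviewer*.
*every senator* is inside a raising infinitive, which is transparent to QR (no CP barrier), so it behaves as a matrix argument.
Nothing blocks QR of the lower DP to a position above the higher one, so inverse scope is available.

Yes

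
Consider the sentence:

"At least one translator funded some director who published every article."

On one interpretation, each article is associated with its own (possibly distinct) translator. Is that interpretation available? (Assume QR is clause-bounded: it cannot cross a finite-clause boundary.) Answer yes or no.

No

That reading corresponds to *every article* > *at least one translator*.
*every article* occurs within the relative clause *who published every article* modifying *some director*.
Quantifiers inside a relative clause are trapped there; the RC boundary blocks QR.
So *every article* cannot raise high enough to outscope *at least one translator*; only the surface ordering *at least one translator* > *every article* is available.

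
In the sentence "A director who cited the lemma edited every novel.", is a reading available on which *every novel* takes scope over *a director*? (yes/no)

Yes

Although the sentence contains a relative clause (*who cited the lemma*), *every novel* is outside it, in the matrix VP.
Clause-internal QR can adjoin the lower DP above the subject, yielding the inverse reading.
Both orderings are possible: *a director* > *every novel* and *every novel* > *a director*.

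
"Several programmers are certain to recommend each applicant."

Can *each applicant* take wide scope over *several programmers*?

Yes

*each applicant* is inside a raising infinitive, which is transparent to QR (no CP barrier), so it behaves as a matrix argument.
Since no island is crossed, the inverse ordering is licensed alongside surface scope.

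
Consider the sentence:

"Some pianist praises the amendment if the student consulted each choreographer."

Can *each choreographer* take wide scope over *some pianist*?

No

The DP *each choreographer* is contained in the adjunct clause *if the student consulted each choreographer*.
Since the clause is an adjunct (not a complement), the Adjunct Condition blocks QR across its edge.
*each choreographer* > *some pianist* would require crossing that boundary, which is illicit.
(Only the surface reading survives: one fixed pianist with respect to all the relevant choreographers.)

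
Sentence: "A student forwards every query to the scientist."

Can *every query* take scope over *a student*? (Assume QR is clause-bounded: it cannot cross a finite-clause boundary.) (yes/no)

*a student* and *every query* are co-arguments of the matrix verb, with nothing but a clause-internal boundary between them.
No island intervenes, so both surface and inverse scope are derivable.
So *every query* > *a student* is among the available readings.

Yes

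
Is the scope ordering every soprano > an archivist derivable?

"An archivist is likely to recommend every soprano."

Yes

*every soprano* is the object of the infinitival complement of a raising predicate; raising infinitives are transparent for QR, so the two DPs are in effect clausemates.
No island intervenes, so both surface and inverse scope are derivable.
So *every soprano* > *an archivist* is among the available readings.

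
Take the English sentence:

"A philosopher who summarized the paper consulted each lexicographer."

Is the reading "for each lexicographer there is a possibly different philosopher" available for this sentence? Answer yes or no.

The described interpretation is the *each lexicographer* > *a philosopher* scoping.
*each lexicographer* is a matrix argument; only *a philosopher* is modified by the relative clause *who summarized the paper*, so the RC island is irrelevant to the target quantifier.
Ordinary QR to a clause-peripheral position gives the wide-scope LF for the lower DP.
Both orderings are possible: *a philosopher* > *each lexicographer* and *each lexicographer* > *a philosopher*.

Yes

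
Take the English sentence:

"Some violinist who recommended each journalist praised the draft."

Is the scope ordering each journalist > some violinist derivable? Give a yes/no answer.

No

Structurally, *each journalist* is inside the relative clause *who recommended each journalist*.
A relative clause is a scope island — quantifier raising cannot cross its boundary.
*each journalist* > *some violinist* would require crossing that boundary, which is illicit.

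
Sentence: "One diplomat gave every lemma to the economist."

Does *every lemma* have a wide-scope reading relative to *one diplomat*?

*one diplomat* and *every lemma* are co-arguments of the matrix verb, with nothing but a clause-internal boundary between them.
Clause-internal QR can adjoin the lower DP above the subject, yielding the inverse reading.
Both orderings are possible: *one diplomat* > *every lemma* and *every lemma* > *one diplomat*.

Yes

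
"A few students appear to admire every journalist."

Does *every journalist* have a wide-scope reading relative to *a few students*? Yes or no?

*every journalist* is inside a raising infinitive, which is transparent to QR (no CP barrier), so it behaves as a matrix argument.
Nothing blocks QR of the lower DP to a position above the higher one, so inverse scope is available.
So *every journalist* > *a few students* is among the available readings.

Yes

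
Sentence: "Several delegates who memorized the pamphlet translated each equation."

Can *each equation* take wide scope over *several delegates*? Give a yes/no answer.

*each equation* sits in the matrix clause, not in the relative clause on *several delegates*.
QR within a single clause is free, so the lower quantifier may take scope over the higher one.

Yes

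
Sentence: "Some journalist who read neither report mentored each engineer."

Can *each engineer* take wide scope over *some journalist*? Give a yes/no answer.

Yes

*each engineer* sits in the matrix clause, not in the relative clause on *some journalist*.
QR within a single clause is free, so the lower quantifier may take scope over the higher one.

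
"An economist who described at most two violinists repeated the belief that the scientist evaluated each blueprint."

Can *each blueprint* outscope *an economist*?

No

Structurally, *each blueprint* is inside the complex NP *the belief that the scientist evaluated each blueprint*.
A that-clause complement to a noun is an island; QR cannot cross the NP boundary.
There is no licit LF on which *each blueprint* c-commands *an economist*.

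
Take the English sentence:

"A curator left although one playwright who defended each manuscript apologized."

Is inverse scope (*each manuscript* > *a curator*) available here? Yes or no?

No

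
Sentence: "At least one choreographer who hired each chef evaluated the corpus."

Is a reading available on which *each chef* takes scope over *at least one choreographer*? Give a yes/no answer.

*each chef* is embedded in the relative clause *who hired each chef*.
The relative clause forms an island for QR, so the quantifier is confined to the head noun's restrictor.
There is no licit LF on which *each chef* c-commands *at least one choreographer*.

No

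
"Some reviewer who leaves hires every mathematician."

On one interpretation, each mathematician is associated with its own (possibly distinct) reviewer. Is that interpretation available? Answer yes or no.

That reading corresponds to *every mathematician* > *some reviewer*.
*every mathematician* is a matrix argument; only *some reviewer* is modified by the relative clause *who leaves*, so the RC island is irrelevant to the target quantifier.
With no island boundary between them, the object can take inverse scope over the subject via ordinary QR within the clause.
So *every mathematician* > *some reviewer* is among the available readings.

Yes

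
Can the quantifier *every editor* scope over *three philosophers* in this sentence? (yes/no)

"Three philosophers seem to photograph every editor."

Yes

The matrix predicate is a raising verb, whose infinitival complement is not a scope island — *every editor* can QR into the matrix clause.
With no island boundary between them, the object can take inverse scope over the subject via ordinary QR within the clause.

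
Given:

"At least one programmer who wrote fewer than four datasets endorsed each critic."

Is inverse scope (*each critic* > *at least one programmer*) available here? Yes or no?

*each critic* is a matrix argument; only *at least one programmer* is modified by the relative clause *who wrote fewer than four datasets*, so the RC island is irrelevant to the target quantifier.
Nothing blocks QR of the lower DP to a position above the higher one, so inverse scope is available.
So *each critic* > *at least one programmer* is among the available readings.

Yes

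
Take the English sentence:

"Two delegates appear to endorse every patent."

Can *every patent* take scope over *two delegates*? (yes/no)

*every patent* is inside a raising infinitive, which is transparent to QR (no CP barrier), so it behaves as a matrix argument.
No island intervenes, so both surface and inverse scope are derivable.
So *every patent* > *two delegates* is among the available readings.

Yes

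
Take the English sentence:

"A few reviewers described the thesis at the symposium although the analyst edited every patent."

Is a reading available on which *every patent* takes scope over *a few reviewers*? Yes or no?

No

Structurally, *every patent* is inside the adjunct clause *although the analyst edited every patent*.
Adverbial clauses are not L-marked, so they are barriers for QR — the quantifier cannot escape the adjunct.
So *every patent* cannot raise to a position above *a few reviewers*.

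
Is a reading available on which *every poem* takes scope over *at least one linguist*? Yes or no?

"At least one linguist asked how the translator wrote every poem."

*every poem* sits inside the embedded question *how the translator wrote every poem*.
Embedded wh-clauses are opaque for QR, so the quantifier stays inside the question.
So the wide-scope reading for *every poem* is blocked.

No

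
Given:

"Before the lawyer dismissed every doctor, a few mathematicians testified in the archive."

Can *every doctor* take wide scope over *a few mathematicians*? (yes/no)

No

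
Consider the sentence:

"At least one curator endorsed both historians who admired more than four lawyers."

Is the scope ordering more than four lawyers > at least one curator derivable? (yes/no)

No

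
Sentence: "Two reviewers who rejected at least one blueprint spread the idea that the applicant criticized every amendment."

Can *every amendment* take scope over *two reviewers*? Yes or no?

No

*every amendment* is embedded in the complex NP *the idea that the applicant criticized every amendment*.
A that-clause complement to a noun is an island; QR cannot cross the NP boundary.
There is no licit LF on which *every amendment* c-commands *two reviewers*.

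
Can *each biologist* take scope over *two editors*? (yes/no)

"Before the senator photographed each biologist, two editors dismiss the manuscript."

No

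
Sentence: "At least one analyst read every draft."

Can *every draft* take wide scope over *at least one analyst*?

Yes

*every draft* and *at least one analyst* are in the same minimal clause.
No island intervenes, so both surface and inverse scope are derivable.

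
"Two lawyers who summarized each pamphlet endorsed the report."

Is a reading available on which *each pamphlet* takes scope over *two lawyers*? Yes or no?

No

*each pamphlet* is embedded in the relative clause *who summarized each pamphlet*.
The relative clause forms an island for QR, so the quantifier is confined to the head noun's restrictor.
The inverse ordering *each pamphlet* > *two lawyers* is therefore underivable.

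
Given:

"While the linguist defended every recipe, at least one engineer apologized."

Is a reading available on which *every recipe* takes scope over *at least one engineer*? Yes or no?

No

The target quantifier *every recipe* is part of the adjunct clause *while the linguist defended every recipe*.
Scope out of an adjunct clause is unavailable: QR respects the adjunct-island constraint.
The ordering *every recipe* > *at least one engineer* is therefore underivable.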